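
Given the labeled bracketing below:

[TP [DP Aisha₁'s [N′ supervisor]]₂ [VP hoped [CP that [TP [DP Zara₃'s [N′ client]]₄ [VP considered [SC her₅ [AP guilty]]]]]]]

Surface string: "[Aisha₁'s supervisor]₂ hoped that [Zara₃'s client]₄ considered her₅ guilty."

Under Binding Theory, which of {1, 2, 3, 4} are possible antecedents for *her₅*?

*her* is a pronoun, so Principle B applies: it must be free in its binding domain.
Binding domain of *her₅*: the embedded TP, whose subject is [Zara₃'s client]₄.
*Aisha₁* and the pronoun do not c-command one another → neither Principle B nor Principle C is at stake; coindexation permitted.
*[Aisha₁'s supervisor]₂* c-commands the pronoun but from outside its binding domain, and is not c-commanded by it → coindexation permitted.
*Zara₃* and the pronoun do not c-command one another → neither Principle B nor Principle C is at stake; coindexation permitted.
*[Zara₃'s client]₄* c-commands the pronoun within its binding domain → coindexation would violate Principle B.

{1, 2, 3}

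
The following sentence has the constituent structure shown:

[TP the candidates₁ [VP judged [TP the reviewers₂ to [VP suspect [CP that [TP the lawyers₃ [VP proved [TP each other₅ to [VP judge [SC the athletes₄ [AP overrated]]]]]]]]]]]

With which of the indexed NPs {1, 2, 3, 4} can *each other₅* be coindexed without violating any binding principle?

{3}

*each other* is an anaphor, so Principle A applies: it must be bound in its binding domain.
Binding domain of *each other₅*: the embedded TP, whose subject is the lawyers₃.
*the candidates₁* c-commands the anaphor but is outside its binding domain → cannot satisfy Principle A.
*the reviewers₂* c-commands the anaphor but is outside its binding domain → cannot satisfy Principle A.
*the lawyers₃* c-commands the anaphor within its binding domain → licit binder.
*the athletes₄* does not c-command the anaphor → cannot bind it.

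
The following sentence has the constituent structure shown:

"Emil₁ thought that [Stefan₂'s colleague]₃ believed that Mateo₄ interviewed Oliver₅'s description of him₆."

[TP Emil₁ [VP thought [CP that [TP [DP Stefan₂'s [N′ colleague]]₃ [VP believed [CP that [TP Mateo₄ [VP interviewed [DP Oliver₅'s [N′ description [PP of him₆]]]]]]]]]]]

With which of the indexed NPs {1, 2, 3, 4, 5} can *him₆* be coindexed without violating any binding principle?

*him* is a pronoun, so Principle B applies: it must be free in its binding domain.
Binding domain of *him₆*: the possessed DP, whose subject is Oliver₅.
*Emil₁* c-commands the pronoun but from outside its binding domain, and is not c-commanded by it → coindexation permitted.
*Stefan₂* and the pronoun do not c-command one another → neither Principle B nor Principle C is at stake; coindexation permitted.
*[Stefan₂'s colleague]₃* c-commands the pronoun but from outside its binding domain, and is not c-commanded by it → coindexation permitted.
*Mateo₄* c-commands the pronoun but from outside its binding domain, and is not c-commanded by it → coindexation permitted.
*Oliver₅* c-commands the pronoun within its binding domain → coindexation would violate Principle B.

{1, 2, 3, 4}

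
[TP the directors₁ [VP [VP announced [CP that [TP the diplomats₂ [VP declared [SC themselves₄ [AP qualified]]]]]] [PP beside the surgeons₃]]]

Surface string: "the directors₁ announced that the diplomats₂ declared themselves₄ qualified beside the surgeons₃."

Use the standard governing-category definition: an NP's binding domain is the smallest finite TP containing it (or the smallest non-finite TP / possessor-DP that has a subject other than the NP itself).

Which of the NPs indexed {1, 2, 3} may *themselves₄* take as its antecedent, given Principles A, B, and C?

*themselves* is an anaphor, so Principle A applies: it must be bound in its binding domain.
Binding domain of *themselves₄*: the embedded TP, whose subject is the diplomats₂.
*the directors₁* c-commands the anaphor but is outside its binding domain → cannot satisfy Principle A.
*the diplomats₂* c-commands the anaphor within its binding domain → licit binder.
*the surgeons₃* does not c-command the anaphor → cannot bind it.

{2}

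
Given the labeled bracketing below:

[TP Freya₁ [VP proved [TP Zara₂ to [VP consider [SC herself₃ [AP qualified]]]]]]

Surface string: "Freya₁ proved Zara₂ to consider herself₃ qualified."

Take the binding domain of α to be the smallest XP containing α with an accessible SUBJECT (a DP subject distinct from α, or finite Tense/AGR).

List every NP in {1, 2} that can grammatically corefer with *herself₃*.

{2}

*herself* is an anaphor, so Principle A applies: it must be bound in its binding domain.
Binding domain of *herself₃*: the embedded TP, whose subject is Zara₂.
*Freya₁* c-commands the anaphor but is outside its binding domain → cannot satisfy Principle A.
*Zara₂* c-commands the anaphor within its binding domain → licit binder.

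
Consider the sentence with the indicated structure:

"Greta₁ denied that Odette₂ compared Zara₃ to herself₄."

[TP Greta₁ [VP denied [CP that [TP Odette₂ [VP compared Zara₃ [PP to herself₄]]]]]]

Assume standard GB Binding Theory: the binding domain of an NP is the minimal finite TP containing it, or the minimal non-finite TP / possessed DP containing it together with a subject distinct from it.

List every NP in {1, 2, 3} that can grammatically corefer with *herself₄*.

{2, 3}

*herself* is an anaphor, so Principle A applies: it must be bound in its binding domain.
Binding domain of *herself₄*: the embedded TP, whose subject is Odette₂.
*Greta₁* c-commands the anaphor but is outside its binding domain → cannot satisfy Principle A.
*Odette₂* c-commands the anaphor within its binding domain → licit binder.
*Zara₃* c-commands the anaphor within its binding domain → licit binder.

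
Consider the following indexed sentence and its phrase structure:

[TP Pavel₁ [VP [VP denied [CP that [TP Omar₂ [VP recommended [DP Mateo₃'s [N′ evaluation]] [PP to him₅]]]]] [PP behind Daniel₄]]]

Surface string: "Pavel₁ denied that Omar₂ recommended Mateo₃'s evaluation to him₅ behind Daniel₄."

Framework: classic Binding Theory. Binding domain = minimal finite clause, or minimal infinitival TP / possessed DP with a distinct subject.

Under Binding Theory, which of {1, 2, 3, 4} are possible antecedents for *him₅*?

*him* is a pronoun, so Principle B applies: it must be free in its binding domain.
Binding domain of *him₅*: the embedded TP, whose subject is Omar₂.
*Pavel₁* c-commands the pronoun but from outside its binding domain, and is not c-commanded by it → coindexation permitted.
*Omar₂* c-commands the pronoun within its binding domain → coindexation would violate Principle B.
*Mateo₃* and the pronoun do not c-command one another → neither Principle B nor Principle C is at stake; coindexation permitted.
*Daniel₄* and the pronoun do not c-command one another → neither Principle B nor Principle C is at stake; coindexation permitted.

{1, 3, 4}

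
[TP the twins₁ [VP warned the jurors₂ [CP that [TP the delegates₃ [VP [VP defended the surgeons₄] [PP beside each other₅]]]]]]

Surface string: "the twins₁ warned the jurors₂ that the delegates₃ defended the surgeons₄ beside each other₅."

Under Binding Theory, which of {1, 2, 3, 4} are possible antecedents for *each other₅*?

{3}

*each other* is an anaphor, so Principle A applies: it must be bound in its binding domain.
Binding domain of *each other₅*: the embedded TP, whose subject is the delegates₃.
*the twins₁* c-commands the anaphor but is outside its binding domain → cannot satisfy Principle A.
*the jurors₂* c-commands the anaphor but is outside its binding domain → cannot satisfy Principle A.
*the delegates₃* c-commands the anaphor within its binding domain → licit binder.
*the surgeons₄* does not c-command the anaphor → cannot bind it.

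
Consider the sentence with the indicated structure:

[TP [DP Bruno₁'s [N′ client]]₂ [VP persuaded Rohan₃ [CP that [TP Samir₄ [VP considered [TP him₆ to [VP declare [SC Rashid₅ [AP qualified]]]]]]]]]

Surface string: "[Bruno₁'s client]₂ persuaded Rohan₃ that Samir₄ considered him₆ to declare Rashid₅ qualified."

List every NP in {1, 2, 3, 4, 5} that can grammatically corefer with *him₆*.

*him* is a pronoun, so Principle B applies: it must be free in its binding domain.
Binding domain of *him₆*: the embedded TP, whose subject is Samir₄.
*Bruno₁* and the pronoun do not c-command one another → neither Principle B nor Principle C is at stake; coindexation permitted.
*[Bruno₁'s client]₂* c-commands the pronoun but from outside its binding domain, and is not c-commanded by it → coindexation permitted.
*Rohan₃* c-commands the pronoun but from outside its binding domain, and is not c-commanded by it → coindexation permitted.
*Samir₄* c-commands the pronoun within its binding domain → coindexation would violate Principle B.
*Rashid₅*: the pronoun c-commands this R-expression → coindexation would violate Principle C on *Rashid₅*.

{1, 2, 3}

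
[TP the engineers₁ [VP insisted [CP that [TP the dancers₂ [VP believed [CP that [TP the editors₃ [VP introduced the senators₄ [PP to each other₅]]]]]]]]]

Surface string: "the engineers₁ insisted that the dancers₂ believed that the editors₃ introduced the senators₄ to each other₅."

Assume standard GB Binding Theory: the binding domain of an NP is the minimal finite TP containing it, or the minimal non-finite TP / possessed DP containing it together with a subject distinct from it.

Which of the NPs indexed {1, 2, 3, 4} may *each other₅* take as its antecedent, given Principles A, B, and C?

{3, 4}

*each other* is an anaphor, so Principle A applies: it must be bound in its binding domain.
Binding domain of *each other₅*: the embedded TP, whose subject is the editors₃.
*the engineers₁* c-commands the anaphor but is outside its binding domain → cannot satisfy Principle A.
*the dancers₂* c-commands the anaphor but is outside its binding domain → cannot satisfy Principle A.
*the editors₃* c-commands the anaphor within its binding domain → licit binder.
*the senators₄* c-commands the anaphor within its binding domain → licit binder.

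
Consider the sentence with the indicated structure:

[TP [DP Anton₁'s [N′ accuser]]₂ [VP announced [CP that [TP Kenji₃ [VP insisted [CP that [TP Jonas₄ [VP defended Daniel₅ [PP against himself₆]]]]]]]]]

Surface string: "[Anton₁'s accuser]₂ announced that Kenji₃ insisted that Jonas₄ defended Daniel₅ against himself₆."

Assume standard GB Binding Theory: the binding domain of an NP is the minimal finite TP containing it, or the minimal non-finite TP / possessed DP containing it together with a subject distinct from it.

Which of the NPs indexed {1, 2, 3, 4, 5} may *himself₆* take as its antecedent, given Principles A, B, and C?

*himself* is an anaphor, so Principle A applies: it must be bound in its binding domain.
Binding domain of *himself₆*: the embedded TP, whose subject is Jonas₄.
*Anton₁* does not c-command the anaphor → cannot bind it.
*[Anton₁'s accuser]₂* c-commands the anaphor but is outside its binding domain → cannot satisfy Principle A.
*Kenji₃* c-commands the anaphor but is outside its binding domain → cannot satisfy Principle A.
*Jonas₄* c-commands the anaphor within its binding domain → licit binder.
*Daniel₅* c-commands the anaphor within its binding domain → licit binder.

{4, 5}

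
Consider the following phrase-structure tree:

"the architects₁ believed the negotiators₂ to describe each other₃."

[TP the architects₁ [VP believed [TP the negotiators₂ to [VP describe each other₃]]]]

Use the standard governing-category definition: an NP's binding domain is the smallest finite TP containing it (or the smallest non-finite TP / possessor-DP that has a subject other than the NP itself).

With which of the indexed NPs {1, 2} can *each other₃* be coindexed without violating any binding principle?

*each other* is an anaphor, so Principle A applies: it must be bound in its binding domain.
Binding domain of *each other₃*: the embedded TP, whose subject is the negotiators₂.
*the architects₁* c-commands the anaphor but is outside its binding domain → cannot satisfy Principle A.
*the negotiators₂* c-commands the anaphor within its binding domain → licit binder.

{2}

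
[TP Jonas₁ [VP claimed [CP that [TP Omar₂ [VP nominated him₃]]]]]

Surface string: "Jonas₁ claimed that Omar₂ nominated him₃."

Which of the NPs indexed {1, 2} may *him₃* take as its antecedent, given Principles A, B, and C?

{1}

*him* is a pronoun, so Principle B applies: it must be free in its binding domain.
Binding domain of *him₃*: the embedded TP, whose subject is Omar₂.
*Jonas₁* c-commands the pronoun but from outside its binding domain, and is not c-commanded by it → coindexation permitted.
*Omar₂* c-commands the pronoun within its binding domain → coindexation would violate Principle B.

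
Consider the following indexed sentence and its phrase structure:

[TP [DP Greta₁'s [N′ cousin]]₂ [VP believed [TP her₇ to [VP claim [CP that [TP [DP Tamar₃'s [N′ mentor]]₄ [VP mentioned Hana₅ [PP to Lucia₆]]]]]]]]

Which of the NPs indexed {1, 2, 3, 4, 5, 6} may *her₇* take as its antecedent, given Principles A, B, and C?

*her* is a pronoun, so Principle B applies: it must be free in its binding domain.
Binding domain of *her₇*: the matrix TP, whose subject is [Greta₁'s cousin]₂.
*Greta₁* and the pronoun do not c-command one another → neither Principle B nor Principle C is at stake; coindexation permitted.
*[Greta₁'s cousin]₂* c-commands the pronoun within its binding domain → coindexation would violate Principle B.
*Tamar₃*: the pronoun c-commands this R-expression → coindexation would violate Principle C on *Tamar₃*.
*[Tamar₃'s mentor]₄*: the pronoun c-commands this R-expression → coindexation would violate Principle C on *[Tamar₃'s mentor]₄*.
*Hana₅*: the pronoun c-commands this R-expression → coindexation would violate Principle C on *Hana₅*.
*Lucia₆*: the pronoun c-commands this R-expression → coindexation would violate Principle C on *Lucia₆*.

{1}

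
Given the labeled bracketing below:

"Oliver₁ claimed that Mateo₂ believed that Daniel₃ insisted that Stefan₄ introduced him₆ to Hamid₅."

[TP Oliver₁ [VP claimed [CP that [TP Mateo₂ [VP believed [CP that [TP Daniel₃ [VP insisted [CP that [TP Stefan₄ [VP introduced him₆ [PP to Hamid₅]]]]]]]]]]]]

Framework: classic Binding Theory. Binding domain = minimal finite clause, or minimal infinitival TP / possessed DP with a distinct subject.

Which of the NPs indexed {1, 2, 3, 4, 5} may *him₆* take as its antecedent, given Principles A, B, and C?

{1, 2, 3}

*him* is a pronoun, so Principle B applies: it must be free in its binding domain.
Binding domain of *him₆*: the embedded TP, whose subject is Stefan₄.
*Oliver₁* c-commands the pronoun but from outside its binding domain, and is not c-commanded by it → coindexation permitted.
*Mateo₂* c-commands the pronoun but from outside its binding domain, and is not c-commanded by it → coindexation permitted.
*Daniel₃* c-commands the pronoun but from outside its binding domain, and is not c-commanded by it → coindexation permitted.
*Stefan₄* c-commands the pronoun within its binding domain → coindexation would violate Principle B.
*Hamid₅*: the pronoun c-commands this R-expression → coindexation would violate Principle C on *Hamid₅*.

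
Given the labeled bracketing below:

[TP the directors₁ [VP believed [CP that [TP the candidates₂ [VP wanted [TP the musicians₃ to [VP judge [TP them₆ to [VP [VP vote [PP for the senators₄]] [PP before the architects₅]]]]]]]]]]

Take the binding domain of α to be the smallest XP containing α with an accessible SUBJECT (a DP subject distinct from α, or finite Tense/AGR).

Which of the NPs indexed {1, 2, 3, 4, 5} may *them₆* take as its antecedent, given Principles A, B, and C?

*them* is a pronoun, so Principle B applies: it must be free in its binding domain.
Binding domain of *them₆*: the embedded TP, whose subject is the musicians₃.
*the directors₁* c-commands the pronoun but from outside its binding domain, and is not c-commanded by it → coindexation permitted.
*the candidates₂* c-commands the pronoun but from outside its binding domain, and is not c-commanded by it → coindexation permitted.
*the musicians₃* c-commands the pronoun within its binding domain → coindexation would violate Principle B.
*the senators₄*: the pronoun c-commands this R-expression → coindexation would violate Principle C on *the senators₄*.
*the architects₅*: the pronoun c-commands this R-expression → coindexation would violate Principle C on *the architects₅*.

{1, 2}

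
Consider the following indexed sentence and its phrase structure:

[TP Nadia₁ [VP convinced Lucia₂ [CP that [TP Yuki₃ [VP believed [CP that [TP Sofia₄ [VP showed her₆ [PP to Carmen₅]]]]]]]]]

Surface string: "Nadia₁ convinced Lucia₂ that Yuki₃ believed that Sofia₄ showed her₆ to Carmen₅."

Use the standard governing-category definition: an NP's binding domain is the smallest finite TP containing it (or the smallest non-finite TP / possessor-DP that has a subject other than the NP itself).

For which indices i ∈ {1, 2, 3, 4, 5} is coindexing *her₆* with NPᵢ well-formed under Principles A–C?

{1, 2, 3}

*her* is a pronoun, so Principle B applies: it must be free in its binding domain.
Binding domain of *her₆*: the embedded TP, whose subject is Sofia₄.
*Nadia₁* c-commands the pronoun but from outside its binding domain, and is not c-commanded by it → coindexation permitted.
*Lucia₂* c-commands the pronoun but from outside its binding domain, and is not c-commanded by it → coindexation permitted.
*Yuki₃* c-commands the pronoun but from outside its binding domain, and is not c-commanded by it → coindexation permitted.
*Sofia₄* c-commands the pronoun within its binding domain → coindexation would violate Principle B.
*Carmen₅*: the pronoun c-commands this R-expression → coindexation would violate Principle C on *Carmen₅*.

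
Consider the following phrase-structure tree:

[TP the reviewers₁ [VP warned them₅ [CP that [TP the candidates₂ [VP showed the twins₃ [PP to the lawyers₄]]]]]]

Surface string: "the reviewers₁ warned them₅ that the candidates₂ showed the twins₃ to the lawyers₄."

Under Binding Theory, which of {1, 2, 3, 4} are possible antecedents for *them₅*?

*them* is a pronoun, so Principle B applies: it must be free in its binding domain.
Binding domain of *them₅*: the matrix TP, whose subject is the reviewers₁.
*the reviewers₁* c-commands the pronoun within its binding domain → coindexation would violate Principle B.
*the candidates₂*: the pronoun c-commands this R-expression → coindexation would violate Principle C on *the candidates₂*.
*the twins₃*: the pronoun c-commands this R-expression → coindexation would violate Principle C on *the twins₃*.
*the lawyers₄*: the pronoun c-commands this R-expression → coindexation would violate Principle C on *the lawyers₄*.

none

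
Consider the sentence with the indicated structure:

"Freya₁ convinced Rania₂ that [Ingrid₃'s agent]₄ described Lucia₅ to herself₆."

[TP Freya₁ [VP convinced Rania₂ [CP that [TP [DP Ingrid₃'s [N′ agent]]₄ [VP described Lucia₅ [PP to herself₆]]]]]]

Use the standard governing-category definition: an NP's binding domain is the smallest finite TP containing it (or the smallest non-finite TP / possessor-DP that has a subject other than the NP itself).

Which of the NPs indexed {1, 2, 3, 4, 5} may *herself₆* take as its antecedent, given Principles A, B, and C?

*herself* is an anaphor, so Principle A applies: it must be bound in its binding domain.
Binding domain of *herself₆*: the embedded TP, whose subject is [Ingrid₃'s agent]₄.
*Freya₁* c-commands the anaphor but is outside its binding domain → cannot satisfy Principle A.
*Rania₂* c-commands the anaphor but is outside its binding domain → cannot satisfy Principle A.
*Ingrid₃* does not c-command the anaphor → cannot bind it.
*[Ingrid₃'s agent]₄* c-commands the anaphor within its binding domain → licit binder.
*Lucia₅* c-commands the anaphor within its binding domain → licit binder.

{4, 5}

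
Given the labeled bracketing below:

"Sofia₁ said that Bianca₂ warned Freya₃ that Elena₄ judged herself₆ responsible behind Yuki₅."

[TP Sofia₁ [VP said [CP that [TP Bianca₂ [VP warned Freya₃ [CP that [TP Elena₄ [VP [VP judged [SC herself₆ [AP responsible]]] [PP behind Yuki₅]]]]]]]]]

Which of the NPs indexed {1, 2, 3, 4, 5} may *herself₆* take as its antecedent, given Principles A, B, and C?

*herself* is an anaphor, so Principle A applies: it must be bound in its binding domain.
Binding domain of *herself₆*: the embedded TP, whose subject is Elena₄.
*Sofia₁* c-commands the anaphor but is outside its binding domain → cannot satisfy Principle A.
*Bianca₂* c-commands the anaphor but is outside its binding domain → cannot satisfy Principle A.
*Freya₃* c-commands the anaphor but is outside its binding domain → cannot satisfy Principle A.
*Elena₄* c-commands the anaphor within its binding domain → licit binder.
*Yuki₅* does not c-command the anaphor → cannot bind it.

{4}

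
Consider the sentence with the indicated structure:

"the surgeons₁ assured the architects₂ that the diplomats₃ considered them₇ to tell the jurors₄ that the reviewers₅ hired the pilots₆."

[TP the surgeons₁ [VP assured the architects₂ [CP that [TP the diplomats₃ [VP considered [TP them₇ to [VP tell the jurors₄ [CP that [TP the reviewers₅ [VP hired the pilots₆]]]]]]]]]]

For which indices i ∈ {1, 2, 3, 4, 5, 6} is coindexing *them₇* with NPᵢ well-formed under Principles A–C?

*them* is a pronoun, so Principle B applies: it must be free in its binding domain.
Binding domain of *them₇*: the embedded TP, whose subject is the diplomats₃.
*the surgeons₁* c-commands the pronoun but from outside its binding domain, and is not c-commanded by it → coindexation permitted.
*the architects₂* c-commands the pronoun but from outside its binding domain, and is not c-commanded by it → coindexation permitted.
*the diplomats₃* c-commands the pronoun within its binding domain → coindexation would violate Principle B.
*the jurors₄*: the pronoun c-commands this R-expression → coindexation would violate Principle C on *the jurors₄*.
*the reviewers₅*: the pronoun c-commands this R-expression → coindexation would violate Principle C on *the reviewers₅*.
*the pilots₆*: the pronoun c-commands this R-expression → coindexation would violate Principle C on *the pilots₆*.

{1, 2}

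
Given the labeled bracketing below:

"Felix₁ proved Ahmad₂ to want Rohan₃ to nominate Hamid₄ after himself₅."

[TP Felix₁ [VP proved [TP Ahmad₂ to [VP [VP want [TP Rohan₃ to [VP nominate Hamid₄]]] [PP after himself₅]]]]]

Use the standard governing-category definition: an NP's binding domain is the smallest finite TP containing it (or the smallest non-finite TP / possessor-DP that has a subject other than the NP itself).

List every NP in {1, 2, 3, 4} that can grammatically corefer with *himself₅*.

*himself* is an anaphor, so Principle A applies: it must be bound in its binding domain.
Binding domain of *himself₅*: the embedded TP, whose subject is Ahmad₂.
*Felix₁* c-commands the anaphor but is outside its binding domain → cannot satisfy Principle A.
*Ahmad₂* c-commands the anaphor within its binding domain → licit binder.
*Rohan₃* does not c-command the anaphor → cannot bind it.
*Hamid₄* does not c-command the anaphor → cannot bind it.

{2}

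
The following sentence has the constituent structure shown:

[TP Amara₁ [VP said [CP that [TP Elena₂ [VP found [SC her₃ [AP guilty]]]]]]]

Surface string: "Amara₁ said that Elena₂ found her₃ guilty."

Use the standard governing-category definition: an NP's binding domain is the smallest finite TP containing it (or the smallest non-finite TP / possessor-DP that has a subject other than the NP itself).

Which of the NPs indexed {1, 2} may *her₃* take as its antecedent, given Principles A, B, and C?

*her* is a pronoun, so Principle B applies: it must be free in its binding domain.
Binding domain of *her₃*: the embedded TP, whose subject is Elena₂.
*Amara₁* c-commands the pronoun but from outside its binding domain, and is not c-commanded by it → coindexation permitted.
*Elena₂* c-commands the pronoun within its binding domain → coindexation would violate Principle B.

{1}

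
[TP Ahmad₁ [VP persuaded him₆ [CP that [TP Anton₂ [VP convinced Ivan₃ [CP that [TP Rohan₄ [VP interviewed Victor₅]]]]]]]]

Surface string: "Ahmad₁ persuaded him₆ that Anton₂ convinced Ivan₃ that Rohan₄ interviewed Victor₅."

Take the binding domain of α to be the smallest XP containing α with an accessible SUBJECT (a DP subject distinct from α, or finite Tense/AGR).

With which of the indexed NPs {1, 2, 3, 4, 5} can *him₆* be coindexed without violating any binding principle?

*him* is a pronoun, so Principle B applies: it must be free in its binding domain.
Binding domain of *him₆*: the matrix TP, whose subject is Ahmad₁.
*Ahmad₁* c-commands the pronoun within its binding domain → coindexation would violate Principle B.
*Anton₂*: the pronoun c-commands this R-expression → coindexation would violate Principle C on *Anton₂*.
*Ivan₃*: the pronoun c-commands this R-expression → coindexation would violate Principle C on *Ivan₃*.
*Rohan₄*: the pronoun c-commands this R-expression → coindexation would violate Principle C on *Rohan₄*.
*Victor₅*: the pronoun c-commands this R-expression → coindexation would violate Principle C on *Victor₅*.

none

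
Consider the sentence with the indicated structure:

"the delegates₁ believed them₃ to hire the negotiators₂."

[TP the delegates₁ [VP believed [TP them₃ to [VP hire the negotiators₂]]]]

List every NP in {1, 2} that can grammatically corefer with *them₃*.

*them* is a pronoun, so Principle B applies: it must be free in its binding domain.
Binding domain of *them₃*: the matrix TP, whose subject is the delegates₁.
*the delegates₁* c-commands the pronoun within its binding domain → coindexation would violate Principle B.
*the negotiators₂*: the pronoun c-commands this R-expression → coindexation would violate Principle C on *the negotiators₂*.

none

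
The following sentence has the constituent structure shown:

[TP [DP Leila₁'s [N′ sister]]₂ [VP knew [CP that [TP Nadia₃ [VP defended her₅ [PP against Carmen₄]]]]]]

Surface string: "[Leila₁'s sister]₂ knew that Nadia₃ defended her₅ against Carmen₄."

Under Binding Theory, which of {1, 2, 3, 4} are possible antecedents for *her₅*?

*her* is a pronoun, so Principle B applies: it must be free in its binding domain.
Binding domain of *her₅*: the embedded TP, whose subject is Nadia₃.
*Leila₁* and the pronoun do not c-command one another → neither Principle B nor Principle C is at stake; coindexation permitted.
*[Leila₁'s sister]₂* c-commands the pronoun but from outside its binding domain, and is not c-commanded by it → coindexation permitted.
*Nadia₃* c-commands the pronoun within its binding domain → coindexation would violate Principle B.
*Carmen₄*: the pronoun c-commands this R-expression → coindexation would violate Principle C on *Carmen₄*.

{1, 2}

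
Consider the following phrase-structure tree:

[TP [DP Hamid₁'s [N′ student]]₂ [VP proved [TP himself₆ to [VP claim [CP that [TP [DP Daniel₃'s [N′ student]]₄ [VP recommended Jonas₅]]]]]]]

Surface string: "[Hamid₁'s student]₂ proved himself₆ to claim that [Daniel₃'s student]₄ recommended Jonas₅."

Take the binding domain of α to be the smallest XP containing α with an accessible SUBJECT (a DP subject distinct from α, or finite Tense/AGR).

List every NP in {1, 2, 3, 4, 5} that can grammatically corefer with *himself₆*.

*himself* is an anaphor, so Principle A applies: it must be bound in its binding domain.
Binding domain of *himself₆*: the matrix TP, whose subject is [Hamid₁'s student]₂.
*Hamid₁* does not c-command the anaphor → cannot bind it.
*[Hamid₁'s student]₂* c-commands the anaphor within its binding domain → licit binder.
*Daniel₃* does not c-command the anaphor → cannot bind it.
*[Daniel₃'s student]₄* does not c-command the anaphor → cannot bind it.
*Jonas₅* does not c-command the anaphor → cannot bind it.

{2}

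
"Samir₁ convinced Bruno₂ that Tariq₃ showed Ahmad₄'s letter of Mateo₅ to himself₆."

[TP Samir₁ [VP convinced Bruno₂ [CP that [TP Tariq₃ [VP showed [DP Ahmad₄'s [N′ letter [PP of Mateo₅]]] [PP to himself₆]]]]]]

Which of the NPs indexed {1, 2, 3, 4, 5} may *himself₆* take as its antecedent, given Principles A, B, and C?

{3}

*himself* is an anaphor, so Principle A applies: it must be bound in its binding domain.
Binding domain of *himself₆*: the embedded TP, whose subject is Tariq₃.
*Samir₁* c-commands the anaphor but is outside its binding domain → cannot satisfy Principle A.
*Bruno₂* c-commands the anaphor but is outside its binding domain → cannot satisfy Principle A.
*Tariq₃* c-commands the anaphor within its binding domain → licit binder.
*Ahmad₄* does not c-command the anaphor → cannot bind it.
*Mateo₅* does not c-command the anaphor → cannot bind it.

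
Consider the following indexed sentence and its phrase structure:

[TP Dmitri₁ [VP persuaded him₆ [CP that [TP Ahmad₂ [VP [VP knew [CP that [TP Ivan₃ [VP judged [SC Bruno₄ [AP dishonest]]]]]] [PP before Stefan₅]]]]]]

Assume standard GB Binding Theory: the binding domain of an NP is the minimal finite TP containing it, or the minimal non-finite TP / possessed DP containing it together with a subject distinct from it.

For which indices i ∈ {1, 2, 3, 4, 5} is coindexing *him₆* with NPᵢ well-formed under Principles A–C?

*him* is a pronoun, so Principle B applies: it must be free in its binding domain.
Binding domain of *him₆*: the matrix TP, whose subject is Dmitri₁.
*Dmitri₁* c-commands the pronoun within its binding domain → coindexation would violate Principle B.
*Ahmad₂*: the pronoun c-commands this R-expression → coindexation would violate Principle C on *Ahmad₂*.
*Ivan₃*: the pronoun c-commands this R-expression → coindexation would violate Principle C on *Ivan₃*.
*Bruno₄*: the pronoun c-commands this R-expression → coindexation would violate Principle C on *Bruno₄*.
*Stefan₅*: the pronoun c-commands this R-expression → coindexation would violate Principle C on *Stefan₅*.

none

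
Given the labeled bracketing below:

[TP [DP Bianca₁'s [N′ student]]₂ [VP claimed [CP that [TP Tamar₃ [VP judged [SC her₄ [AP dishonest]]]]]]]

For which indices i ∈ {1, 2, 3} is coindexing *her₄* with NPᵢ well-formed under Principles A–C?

{1, 2}

*her* is a pronoun, so Principle B applies: it must be free in its binding domain.
Binding domain of *her₄*: the embedded TP, whose subject is Tamar₃.
*Bianca₁* and the pronoun do not c-command one another → neither Principle B nor Principle C is at stake; coindexation permitted.
*[Bianca₁'s student]₂* c-commands the pronoun but from outside its binding domain, and is not c-commanded by it → coindexation permitted.
*Tamar₃* c-commands the pronoun within its binding domain → coindexation would violate Principle B.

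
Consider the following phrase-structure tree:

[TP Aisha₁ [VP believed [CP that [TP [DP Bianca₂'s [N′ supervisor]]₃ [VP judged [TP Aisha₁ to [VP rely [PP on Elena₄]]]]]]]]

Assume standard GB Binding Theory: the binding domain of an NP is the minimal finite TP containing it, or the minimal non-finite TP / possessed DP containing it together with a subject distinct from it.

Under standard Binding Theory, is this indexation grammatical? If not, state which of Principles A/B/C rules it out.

The two coindexed NPs are *Aisha₁* (the lower occurrence) and *Aisha₁* (the higher occurrence).
*Aisha₁* (the lower occurrence) is an R-expression. Principle C requires it to be free everywhere.
*Aisha₁* (the higher occurrence) c-commands it and carries the same index.
The R-expression is bound → Principle C violation.

Principle C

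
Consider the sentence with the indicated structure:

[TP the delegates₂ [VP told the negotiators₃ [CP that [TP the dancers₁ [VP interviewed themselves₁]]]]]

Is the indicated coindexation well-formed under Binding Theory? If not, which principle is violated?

The two coindexed NPs are *the dancers₁* and *themselves₁*.
*themselves₁* is an anaphor; its binding domain is the embedded TP, whose subject is the dancers₁. *the dancers₁* c-commands it within that domain and shares its index, so Principle A is satisfied.
*the dancers₁* is an R-expression; *themselves₁* does not c-command it, and no other NP shares its index, so Principle C is satisfied.
All principles are respected.

grammatical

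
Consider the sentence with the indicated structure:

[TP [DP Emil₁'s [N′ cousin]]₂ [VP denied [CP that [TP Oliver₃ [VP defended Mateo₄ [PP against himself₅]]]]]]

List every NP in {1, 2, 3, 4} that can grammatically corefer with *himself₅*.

*himself* is an anaphor, so Principle A applies: it must be bound in its binding domain.
Binding domain of *himself₅*: the embedded TP, whose subject is Oliver₃.
*Emil₁* does not c-command the anaphor → cannot bind it.
*[Emil₁'s cousin]₂* c-commands the anaphor but is outside its binding domain → cannot satisfy Principle A.
*Oliver₃* c-commands the anaphor within its binding domain → licit binder.
*Mateo₄* c-commands the anaphor within its binding domain → licit binder.

{3, 4}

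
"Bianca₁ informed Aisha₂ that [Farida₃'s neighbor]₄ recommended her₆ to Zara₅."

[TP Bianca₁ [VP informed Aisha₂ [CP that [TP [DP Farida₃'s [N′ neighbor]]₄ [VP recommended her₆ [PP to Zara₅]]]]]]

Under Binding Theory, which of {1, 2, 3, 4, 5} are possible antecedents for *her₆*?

*her* is a pronoun, so Principle B applies: it must be free in its binding domain.
Binding domain of *her₆*: the embedded TP, whose subject is [Farida₃'s neighbor]₄.
*Bianca₁* c-commands the pronoun but from outside its binding domain, and is not c-commanded by it → coindexation permitted.
*Aisha₂* c-commands the pronoun but from outside its binding domain, and is not c-commanded by it → coindexation permitted.
*Farida₃* and the pronoun do not c-command one another → neither Principle B nor Principle C is at stake; coindexation permitted.
*[Farida₃'s neighbor]₄* c-commands the pronoun within its binding domain → coindexation would violate Principle B.
*Zara₅*: the pronoun c-commands this R-expression → coindexation would violate Principle C on *Zara₅*.

{1, 2, 3}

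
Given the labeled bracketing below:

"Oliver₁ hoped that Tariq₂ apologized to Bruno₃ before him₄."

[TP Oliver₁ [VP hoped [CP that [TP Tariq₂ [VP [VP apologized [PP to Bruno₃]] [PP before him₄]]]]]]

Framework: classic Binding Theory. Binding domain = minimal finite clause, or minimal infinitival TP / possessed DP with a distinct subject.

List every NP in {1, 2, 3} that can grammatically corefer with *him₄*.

{1, 3}

*him* is a pronoun, so Principle B applies: it must be free in its binding domain.
Binding domain of *him₄*: the embedded TP, whose subject is Tariq₂.
*Oliver₁* c-commands the pronoun but from outside its binding domain, and is not c-commanded by it → coindexation permitted.
*Tariq₂* c-commands the pronoun within its binding domain → coindexation would violate Principle B.
*Bruno₃* and the pronoun do not c-command one another → neither Principle B nor Principle C is at stake; coindexation permitted.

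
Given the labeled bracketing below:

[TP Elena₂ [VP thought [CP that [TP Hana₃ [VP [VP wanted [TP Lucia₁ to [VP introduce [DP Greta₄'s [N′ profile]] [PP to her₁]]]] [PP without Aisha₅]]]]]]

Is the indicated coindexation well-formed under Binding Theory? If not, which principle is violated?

The two coindexed NPs are *Lucia₁* and *her₁*.
*her₁* is a pronoun. Its binding domain is the embedded TP, whose subject is Lucia₁.
*Lucia₁* c-commands it within that domain and carries the same index.
The pronoun is locally bound → Principle B violation.

Principle B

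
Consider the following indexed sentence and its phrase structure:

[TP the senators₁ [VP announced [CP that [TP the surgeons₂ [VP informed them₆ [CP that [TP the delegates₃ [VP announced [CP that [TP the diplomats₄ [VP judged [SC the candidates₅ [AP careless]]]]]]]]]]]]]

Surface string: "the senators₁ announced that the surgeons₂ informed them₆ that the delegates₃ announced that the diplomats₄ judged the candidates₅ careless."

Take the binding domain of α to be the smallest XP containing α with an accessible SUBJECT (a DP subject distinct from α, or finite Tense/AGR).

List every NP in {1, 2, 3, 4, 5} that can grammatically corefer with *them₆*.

{1}

*them* is a pronoun, so Principle B applies: it must be free in its binding domain.
Binding domain of *them₆*: the embedded TP, whose subject is the surgeons₂.
*the senators₁* c-commands the pronoun but from outside its binding domain, and is not c-commanded by it → coindexation permitted.
*the surgeons₂* c-commands the pronoun within its binding domain → coindexation would violate Principle B.
*the delegates₃*: the pronoun c-commands this R-expression → coindexation would violate Principle C on *the delegates₃*.
*the diplomats₄*: the pronoun c-commands this R-expression → coindexation would violate Principle C on *the diplomats₄*.
*the candidates₅*: the pronoun c-commands this R-expression → coindexation would violate Principle C on *the candidates₅*.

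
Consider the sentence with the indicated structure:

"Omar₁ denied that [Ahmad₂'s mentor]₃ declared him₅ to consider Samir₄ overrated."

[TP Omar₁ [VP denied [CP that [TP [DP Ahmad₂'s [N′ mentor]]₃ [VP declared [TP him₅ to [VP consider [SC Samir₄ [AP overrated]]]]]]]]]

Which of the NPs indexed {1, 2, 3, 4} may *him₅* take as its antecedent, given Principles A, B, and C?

{1, 2}

*him* is a pronoun, so Principle B applies: it must be free in its binding domain.
Binding domain of *him₅*: the embedded TP, whose subject is [Ahmad₂'s mentor]₃.
*Omar₁* c-commands the pronoun but from outside its binding domain, and is not c-commanded by it → coindexation permitted.
*Ahmad₂* and the pronoun do not c-command one another → neither Principle B nor Principle C is at stake; coindexation permitted.
*[Ahmad₂'s mentor]₃* c-commands the pronoun within its binding domain → coindexation would violate Principle B.
*Samir₄*: the pronoun c-commands this R-expression → coindexation would violate Principle C on *Samir₄*.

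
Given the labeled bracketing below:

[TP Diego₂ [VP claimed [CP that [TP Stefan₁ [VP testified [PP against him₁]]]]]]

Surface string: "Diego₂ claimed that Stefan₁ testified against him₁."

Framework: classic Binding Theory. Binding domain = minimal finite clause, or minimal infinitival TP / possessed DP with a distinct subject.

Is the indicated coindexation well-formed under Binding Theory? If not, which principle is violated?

Principle B

The two coindexed NPs are *Stefan₁* and *him₁*.
*him₁* is a pronoun. Its binding domain is the embedded TP, whose subject is Stefan₁.
*Stefan₁* c-commands it within that domain and carries the same index.
The pronoun is locally bound → Principle B violation.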